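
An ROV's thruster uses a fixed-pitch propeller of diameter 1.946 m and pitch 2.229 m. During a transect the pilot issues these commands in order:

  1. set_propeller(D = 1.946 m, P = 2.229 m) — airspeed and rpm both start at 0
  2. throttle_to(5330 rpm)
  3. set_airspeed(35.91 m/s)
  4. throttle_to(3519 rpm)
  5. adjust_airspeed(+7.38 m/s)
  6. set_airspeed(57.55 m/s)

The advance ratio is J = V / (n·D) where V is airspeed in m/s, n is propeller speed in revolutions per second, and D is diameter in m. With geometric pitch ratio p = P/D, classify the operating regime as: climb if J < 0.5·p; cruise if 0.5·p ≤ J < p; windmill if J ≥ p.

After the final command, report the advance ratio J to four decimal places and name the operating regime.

J = 0.5042, regime = climb

set_propeller: D = 1.946 m, P = 2.229 m (p = P/D = 1.145427); state ← (V=0, rpm=0)
throttle_to(5330): rpm ← 5330
set_airspeed(35.91): V ← 35.91 m/s
throttle_to(3519): rpm ← 3519
adjust_airspeed(+7.38): V ← 35.91 +7.38 = 43.29 m/s
set_airspeed(57.55): V ← 57.55 m/s
final state: V = 57.55 m/s, rpm = 3519 → n = rpm/60 = 58.650000 rev/s
J = V / (n·D) = 57.55 / (58.650000 × 1.946) = 0.504237
regime bands: climb J<0.5727 | cruise [0.5727, 1.1454) | windmill J≥1.1454
J = 0.5042 → climb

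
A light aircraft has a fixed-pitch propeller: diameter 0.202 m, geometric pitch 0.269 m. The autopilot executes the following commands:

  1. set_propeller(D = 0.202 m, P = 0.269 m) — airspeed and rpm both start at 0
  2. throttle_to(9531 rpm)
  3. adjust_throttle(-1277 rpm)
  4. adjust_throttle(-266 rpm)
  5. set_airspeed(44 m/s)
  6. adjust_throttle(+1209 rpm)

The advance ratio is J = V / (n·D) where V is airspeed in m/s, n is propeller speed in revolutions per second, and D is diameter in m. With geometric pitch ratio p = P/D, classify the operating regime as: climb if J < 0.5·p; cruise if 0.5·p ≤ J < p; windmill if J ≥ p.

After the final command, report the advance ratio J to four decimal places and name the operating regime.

J = 1.4210, regime = windmill

set_propeller: D = 0.202 m, P = 0.269 m (p = P/D = 1.331683); state ← (V=0, rpm=0)
throttle_to(9531): rpm ← 9531
adjust_throttle(-1277): rpm ← 9531 -1277 = 8254
adjust_throttle(-266): rpm ← 8254 -266 = 7988
set_airspeed(44): V ← 44 m/s
adjust_throttle(+1209): rpm ← 7988 +1209 = 9197
final state: V = 44 m/s, rpm = 9197 → n = rpm/60 = 153.283333 rev/s
J = V / (n·D) = 44 / (153.283333 × 0.202) = 1.421040
regime bands: climb J<0.6658 | cruise [0.6658, 1.3317) | windmill J≥1.3317
J = 1.4210 → windmill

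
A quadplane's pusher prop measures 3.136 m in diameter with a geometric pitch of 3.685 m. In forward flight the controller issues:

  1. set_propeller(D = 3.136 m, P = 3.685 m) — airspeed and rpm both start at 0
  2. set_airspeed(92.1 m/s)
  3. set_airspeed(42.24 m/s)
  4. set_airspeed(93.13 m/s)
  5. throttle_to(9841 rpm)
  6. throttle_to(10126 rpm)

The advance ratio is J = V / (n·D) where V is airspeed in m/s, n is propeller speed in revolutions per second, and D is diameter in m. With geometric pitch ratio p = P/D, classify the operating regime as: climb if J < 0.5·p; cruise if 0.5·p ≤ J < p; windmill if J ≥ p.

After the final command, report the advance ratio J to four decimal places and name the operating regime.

set_propeller: D = 3.136 m, P = 3.685 m (p = P/D = 1.175064); state ← (V=0, rpm=0)
set_airspeed(92.1): V ← 92.1 m/s
set_airspeed(42.24): V ← 42.24 m/s
set_airspeed(93.13): V ← 93.13 m/s
throttle_to(9841): rpm ← 9841
throttle_to(10126): rpm ← 10126
final state: V = 93.13 m/s, rpm = 10126 → n = rpm/60 = 168.766667 rev/s
J = V / (n·D) = 93.13 / (168.766667 × 3.136) = 0.175965
regime bands: climb J<0.5875 | cruise [0.5875, 1.1751) | windmill J≥1.1751
J = 0.1760 → climb

J = 0.1760, regime = climb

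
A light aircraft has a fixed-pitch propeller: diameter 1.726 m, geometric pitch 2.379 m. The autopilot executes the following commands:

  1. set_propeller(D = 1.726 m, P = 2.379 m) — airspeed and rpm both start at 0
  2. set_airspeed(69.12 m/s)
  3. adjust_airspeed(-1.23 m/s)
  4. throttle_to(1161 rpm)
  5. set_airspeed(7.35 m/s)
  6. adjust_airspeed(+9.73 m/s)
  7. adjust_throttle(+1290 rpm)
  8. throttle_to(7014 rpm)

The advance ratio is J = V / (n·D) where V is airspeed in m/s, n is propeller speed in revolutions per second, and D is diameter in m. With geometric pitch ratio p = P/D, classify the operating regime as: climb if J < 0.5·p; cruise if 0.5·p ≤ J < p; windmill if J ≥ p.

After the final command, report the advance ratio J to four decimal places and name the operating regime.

set_propeller: D = 1.726 m, P = 2.379 m (p = P/D = 1.378331); state ← (V=0, rpm=0)
set_airspeed(69.12): V ← 69.12 m/s
adjust_airspeed(-1.23): V ← 69.12 -1.23 = 67.89 m/s
throttle_to(1161): rpm ← 1161
set_airspeed(7.35): V ← 7.35 m/s
adjust_airspeed(+9.73): V ← 7.35 +9.73 = 17.08 m/s
adjust_throttle(+1290): rpm ← 1161 +1290 = 2451
throttle_to(7014): rpm ← 7014
final state: V = 17.08 m/s, rpm = 7014 → n = rpm/60 = 116.900000 rev/s
J = V / (n·D) = 17.08 / (116.900000 × 1.726) = 0.084651
regime bands: climb J<0.6892 | cruise [0.6892, 1.3783) | windmill J≥1.3783
J = 0.0847 → climb

J = 0.0847, regime = climb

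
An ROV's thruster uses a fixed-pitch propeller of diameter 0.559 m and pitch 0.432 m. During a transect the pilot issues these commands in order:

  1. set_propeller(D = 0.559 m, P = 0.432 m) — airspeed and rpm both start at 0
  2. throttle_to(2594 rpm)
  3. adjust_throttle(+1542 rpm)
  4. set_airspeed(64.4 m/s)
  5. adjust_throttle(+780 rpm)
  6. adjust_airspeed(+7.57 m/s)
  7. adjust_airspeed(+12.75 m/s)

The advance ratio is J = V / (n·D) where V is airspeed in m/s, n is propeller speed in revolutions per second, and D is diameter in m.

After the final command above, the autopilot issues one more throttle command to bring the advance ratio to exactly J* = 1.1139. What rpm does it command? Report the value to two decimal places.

rpm = 8163.55

set_propeller: D = 0.559 m, P = 0.432 m (p = P/D = 0.772809); state ← (V=0, rpm=0)
throttle_to(2594): rpm ← 2594
adjust_throttle(+1542): rpm ← 2594 +1542 = 4136
set_airspeed(64.4): V ← 64.4 m/s
adjust_throttle(+780): rpm ← 4136 +780 = 4916
adjust_airspeed(+7.57): V ← 64.4 +7.57 = 71.97 m/s
adjust_airspeed(+12.75): V ← 71.97 +12.75 = 84.72 m/s
final state: V = 84.72 m/s, rpm = 4916 → n = rpm/60 = 81.933333 rev/s
target J* = 1.1139; solve J* = V/(n·D) for n: n = V/(J*·D) = 84.72/(1.1139 × 0.559) = 136.059207 rev/s
rpm = 60·n = 8163.552417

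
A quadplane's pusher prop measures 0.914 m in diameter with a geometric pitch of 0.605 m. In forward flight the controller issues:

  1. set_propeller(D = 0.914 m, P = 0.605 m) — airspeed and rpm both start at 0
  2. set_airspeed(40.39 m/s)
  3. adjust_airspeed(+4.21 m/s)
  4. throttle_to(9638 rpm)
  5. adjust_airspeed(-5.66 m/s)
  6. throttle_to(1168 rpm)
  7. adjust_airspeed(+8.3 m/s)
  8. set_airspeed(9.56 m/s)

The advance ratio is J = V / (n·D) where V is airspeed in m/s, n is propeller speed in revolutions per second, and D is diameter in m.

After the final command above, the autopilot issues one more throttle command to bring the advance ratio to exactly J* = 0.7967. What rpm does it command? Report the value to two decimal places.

set_propeller: D = 0.914 m, P = 0.605 m (p = P/D = 0.661926); state ← (V=0, rpm=0)
set_airspeed(40.39): V ← 40.39 m/s
adjust_airspeed(+4.21): V ← 40.39 +4.21 = 44.6 m/s
throttle_to(9638): rpm ← 9638
adjust_airspeed(-5.66): V ← 44.6 -5.66 = 38.94 m/s
throttle_to(1168): rpm ← 1168
adjust_airspeed(+8.3): V ← 38.94 +8.3 = 47.24 m/s
set_airspeed(9.56): V ← 9.56 m/s
final state: V = 9.56 m/s, rpm = 1168 → n = rpm/60 = 19.466667 rev/s
target J* = 0.7967; solve J* = V/(n·D) for n: n = V/(J*·D) = 9.56/(0.7967 × 0.914) = 13.128554 rev/s
rpm = 60·n = 787.713212

rpm = 787.71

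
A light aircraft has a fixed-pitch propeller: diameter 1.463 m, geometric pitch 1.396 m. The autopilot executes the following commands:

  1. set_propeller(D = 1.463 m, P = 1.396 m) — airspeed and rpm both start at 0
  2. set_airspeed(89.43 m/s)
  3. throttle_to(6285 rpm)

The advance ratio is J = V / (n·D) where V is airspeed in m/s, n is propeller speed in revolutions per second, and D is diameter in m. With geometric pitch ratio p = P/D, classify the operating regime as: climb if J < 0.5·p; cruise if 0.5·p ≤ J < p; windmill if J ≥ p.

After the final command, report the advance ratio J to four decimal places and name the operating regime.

J = 0.5836, regime = cruise

set_propeller: D = 1.463 m, P = 1.396 m (p = P/D = 0.954204); state ← (V=0, rpm=0)
set_airspeed(89.43): V ← 89.43 m/s
throttle_to(6285): rpm ← 6285
final state: V = 89.43 m/s, rpm = 6285 → n = rpm/60 = 104.750000 rev/s
J = V / (n·D) = 89.43 / (104.750000 × 1.463) = 0.583559
regime bands: climb J<0.4771 | cruise [0.4771, 0.9542) | windmill J≥0.9542
J = 0.5836 → cruise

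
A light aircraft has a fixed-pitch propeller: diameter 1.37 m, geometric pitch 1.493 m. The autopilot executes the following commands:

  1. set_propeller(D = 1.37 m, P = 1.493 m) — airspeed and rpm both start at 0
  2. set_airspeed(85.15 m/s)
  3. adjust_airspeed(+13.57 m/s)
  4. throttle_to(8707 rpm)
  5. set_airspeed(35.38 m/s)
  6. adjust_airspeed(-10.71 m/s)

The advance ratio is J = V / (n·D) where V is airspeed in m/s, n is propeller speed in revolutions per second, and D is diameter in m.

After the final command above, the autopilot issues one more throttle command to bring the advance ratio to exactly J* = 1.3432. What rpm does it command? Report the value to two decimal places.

rpm = 804.38

set_propeller: D = 1.37 m, P = 1.493 m (p = P/D = 1.089781); state ← (V=0, rpm=0)
set_airspeed(85.15): V ← 85.15 m/s
adjust_airspeed(+13.57): V ← 85.15 +13.57 = 98.72 m/s
throttle_to(8707): rpm ← 8707
set_airspeed(35.38): V ← 35.38 m/s
adjust_airspeed(-10.71): V ← 35.38 -10.71 = 24.67 m/s
final state: V = 24.67 m/s, rpm = 8707 → n = rpm/60 = 145.116667 rev/s
target J* = 1.3432; solve J* = V/(n·D) for n: n = V/(J*·D) = 24.67/(1.3432 × 1.37) = 13.406268 rev/s
rpm = 60·n = 804.376084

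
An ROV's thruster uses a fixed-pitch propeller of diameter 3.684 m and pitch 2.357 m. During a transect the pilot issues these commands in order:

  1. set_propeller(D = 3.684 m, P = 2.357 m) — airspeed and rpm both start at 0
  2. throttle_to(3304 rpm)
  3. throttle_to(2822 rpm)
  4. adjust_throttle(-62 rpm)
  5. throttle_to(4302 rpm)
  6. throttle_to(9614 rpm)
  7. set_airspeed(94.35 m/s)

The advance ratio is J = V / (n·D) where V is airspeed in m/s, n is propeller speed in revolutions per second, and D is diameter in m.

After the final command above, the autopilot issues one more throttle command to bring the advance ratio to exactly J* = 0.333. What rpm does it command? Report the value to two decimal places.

rpm = 4614.55

set_propeller: D = 3.684 m, P = 2.357 m (p = P/D = 0.639794); state ← (V=0, rpm=0)
throttle_to(3304): rpm ← 3304
throttle_to(2822): rpm ← 2822
adjust_throttle(-62): rpm ← 2822 -62 = 2760
throttle_to(4302): rpm ← 4302
throttle_to(9614): rpm ← 9614
set_airspeed(94.35): V ← 94.35 m/s
final state: V = 94.35 m/s, rpm = 9614 → n = rpm/60 = 160.233333 rev/s
target J* = 0.333; solve J* = V/(n·D) for n: n = V/(J*·D) = 94.35/(0.333 × 3.684) = 76.909157 rev/s
rpm = 60·n = 4614.549403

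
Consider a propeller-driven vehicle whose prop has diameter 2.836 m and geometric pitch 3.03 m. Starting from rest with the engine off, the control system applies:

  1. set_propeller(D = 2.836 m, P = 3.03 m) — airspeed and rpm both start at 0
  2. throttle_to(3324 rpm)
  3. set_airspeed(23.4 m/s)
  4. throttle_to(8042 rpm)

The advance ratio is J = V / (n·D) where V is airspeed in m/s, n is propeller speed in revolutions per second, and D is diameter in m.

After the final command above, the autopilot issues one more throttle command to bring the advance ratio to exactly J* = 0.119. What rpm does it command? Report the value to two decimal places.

rpm = 4160.20

set_propeller: D = 2.836 m, P = 3.03 m (p = P/D = 1.068406); state ← (V=0, rpm=0)
throttle_to(3324): rpm ← 3324
set_airspeed(23.4): V ← 23.4 m/s
throttle_to(8042): rpm ← 8042
final state: V = 23.4 m/s, rpm = 8042 → n = rpm/60 = 134.033333 rev/s
target J* = 0.119; solve J* = V/(n·D) for n: n = V/(J*·D) = 23.4/(0.119 × 2.836) = 69.336620 rev/s
rpm = 60·n = 4160.197224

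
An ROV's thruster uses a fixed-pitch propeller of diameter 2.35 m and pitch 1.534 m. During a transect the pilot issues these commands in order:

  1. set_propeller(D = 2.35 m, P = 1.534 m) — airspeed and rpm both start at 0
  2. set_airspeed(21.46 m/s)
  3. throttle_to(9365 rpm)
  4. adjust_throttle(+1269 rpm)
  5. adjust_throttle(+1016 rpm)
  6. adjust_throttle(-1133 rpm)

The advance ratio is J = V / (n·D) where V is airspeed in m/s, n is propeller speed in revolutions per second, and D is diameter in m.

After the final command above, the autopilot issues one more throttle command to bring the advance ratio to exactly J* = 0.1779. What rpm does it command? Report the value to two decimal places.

set_propeller: D = 2.35 m, P = 1.534 m (p = P/D = 0.652766); state ← (V=0, rpm=0)
set_airspeed(21.46): V ← 21.46 m/s
throttle_to(9365): rpm ← 9365
adjust_throttle(+1269): rpm ← 9365 +1269 = 10634
adjust_throttle(+1016): rpm ← 10634 +1016 = 11650
adjust_throttle(-1133): rpm ← 11650 -1133 = 10517
final state: V = 21.46 m/s, rpm = 10517 → n = rpm/60 = 175.283333 rev/s
target J* = 0.1779; solve J* = V/(n·D) for n: n = V/(J*·D) = 21.46/(0.1779 × 2.35) = 51.331731 rev/s
rpm = 60·n = 3079.903843

rpm = 3079.90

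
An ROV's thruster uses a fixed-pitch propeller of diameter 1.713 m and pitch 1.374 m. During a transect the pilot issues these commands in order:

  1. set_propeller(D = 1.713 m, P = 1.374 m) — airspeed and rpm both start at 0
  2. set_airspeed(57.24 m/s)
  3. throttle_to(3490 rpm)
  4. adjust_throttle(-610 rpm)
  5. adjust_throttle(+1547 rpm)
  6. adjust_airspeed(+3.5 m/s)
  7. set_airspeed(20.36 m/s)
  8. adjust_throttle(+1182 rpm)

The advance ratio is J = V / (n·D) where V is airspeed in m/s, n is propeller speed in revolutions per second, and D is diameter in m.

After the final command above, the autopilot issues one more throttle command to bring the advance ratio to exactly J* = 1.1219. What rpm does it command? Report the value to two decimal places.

set_propeller: D = 1.713 m, P = 1.374 m (p = P/D = 0.802102); state ← (V=0, rpm=0)
set_airspeed(57.24): V ← 57.24 m/s
throttle_to(3490): rpm ← 3490
adjust_throttle(-610): rpm ← 3490 -610 = 2880
adjust_throttle(+1547): rpm ← 2880 +1547 = 4427
adjust_airspeed(+3.5): V ← 57.24 +3.5 = 60.74 m/s
set_airspeed(20.36): V ← 20.36 m/s
adjust_throttle(+1182): rpm ← 4427 +1182 = 5609
final state: V = 20.36 m/s, rpm = 5609 → n = rpm/60 = 93.483333 rev/s
target J* = 1.1219; solve J* = V/(n·D) for n: n = V/(J*·D) = 20.36/(1.1219 × 1.713) = 10.594154 rev/s
rpm = 60·n = 635.649212

rpm = 635.65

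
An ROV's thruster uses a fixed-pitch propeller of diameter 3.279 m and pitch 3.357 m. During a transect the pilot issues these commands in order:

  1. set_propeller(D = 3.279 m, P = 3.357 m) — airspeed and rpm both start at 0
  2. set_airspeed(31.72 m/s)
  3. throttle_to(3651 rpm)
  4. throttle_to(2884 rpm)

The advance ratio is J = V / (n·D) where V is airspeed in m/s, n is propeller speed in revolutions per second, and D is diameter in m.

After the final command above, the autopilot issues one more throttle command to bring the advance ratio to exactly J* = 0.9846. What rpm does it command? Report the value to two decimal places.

rpm = 589.50

set_propeller: D = 3.279 m, P = 3.357 m (p = P/D = 1.023788); state ← (V=0, rpm=0)
set_airspeed(31.72): V ← 31.72 m/s
throttle_to(3651): rpm ← 3651
throttle_to(2884): rpm ← 2884
final state: V = 31.72 m/s, rpm = 2884 → n = rpm/60 = 48.066667 rev/s
target J* = 0.9846; solve J* = V/(n·D) for n: n = V/(J*·D) = 31.72/(0.9846 × 3.279) = 9.824986 rev/s
rpm = 60·n = 589.499147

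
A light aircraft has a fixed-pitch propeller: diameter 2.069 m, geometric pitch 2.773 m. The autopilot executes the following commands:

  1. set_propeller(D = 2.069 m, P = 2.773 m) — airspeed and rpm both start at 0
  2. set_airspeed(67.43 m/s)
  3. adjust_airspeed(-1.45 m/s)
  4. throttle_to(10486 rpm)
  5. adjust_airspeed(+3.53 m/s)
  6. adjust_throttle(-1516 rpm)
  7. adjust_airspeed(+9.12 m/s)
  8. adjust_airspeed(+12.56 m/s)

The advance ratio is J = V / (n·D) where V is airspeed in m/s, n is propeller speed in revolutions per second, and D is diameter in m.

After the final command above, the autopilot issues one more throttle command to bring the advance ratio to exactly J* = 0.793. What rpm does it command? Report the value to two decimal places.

rpm = 3334.76

set_propeller: D = 2.069 m, P = 2.773 m (p = P/D = 1.340261); state ← (V=0, rpm=0)
set_airspeed(67.43): V ← 67.43 m/s
adjust_airspeed(-1.45): V ← 67.43 -1.45 = 65.98 m/s
throttle_to(10486): rpm ← 10486
adjust_airspeed(+3.53): V ← 65.98 +3.53 = 69.51 m/s
adjust_throttle(-1516): rpm ← 10486 -1516 = 8970
adjust_airspeed(+9.12): V ← 69.51 +9.12 = 78.63 m/s
adjust_airspeed(+12.56): V ← 78.63 +12.56 = 91.19 m/s
final state: V = 91.19 m/s, rpm = 8970 → n = rpm/60 = 149.500000 rev/s
target J* = 0.793; solve J* = V/(n·D) for n: n = V/(J*·D) = 91.19/(0.793 × 2.069) = 55.579360 rev/s
rpm = 60·n = 3334.761571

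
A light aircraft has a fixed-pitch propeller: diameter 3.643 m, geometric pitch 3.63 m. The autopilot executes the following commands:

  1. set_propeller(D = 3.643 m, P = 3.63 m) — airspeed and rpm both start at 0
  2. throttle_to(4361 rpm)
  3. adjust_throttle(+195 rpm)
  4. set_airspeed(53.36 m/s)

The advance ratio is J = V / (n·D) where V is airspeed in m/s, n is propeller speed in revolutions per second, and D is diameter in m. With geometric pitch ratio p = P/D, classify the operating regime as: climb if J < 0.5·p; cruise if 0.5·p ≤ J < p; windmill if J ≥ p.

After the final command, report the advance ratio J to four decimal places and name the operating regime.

set_propeller: D = 3.643 m, P = 3.63 m (p = P/D = 0.996432); state ← (V=0, rpm=0)
throttle_to(4361): rpm ← 4361
adjust_throttle(+195): rpm ← 4361 +195 = 4556
set_airspeed(53.36): V ← 53.36 m/s
final state: V = 53.36 m/s, rpm = 4556 → n = rpm/60 = 75.933333 rev/s
J = V / (n·D) = 53.36 / (75.933333 × 3.643) = 0.192896
regime bands: climb J<0.4982 | cruise [0.4982, 0.9964) | windmill J≥0.9964
J = 0.1929 → climb

J = 0.1929, regime = climb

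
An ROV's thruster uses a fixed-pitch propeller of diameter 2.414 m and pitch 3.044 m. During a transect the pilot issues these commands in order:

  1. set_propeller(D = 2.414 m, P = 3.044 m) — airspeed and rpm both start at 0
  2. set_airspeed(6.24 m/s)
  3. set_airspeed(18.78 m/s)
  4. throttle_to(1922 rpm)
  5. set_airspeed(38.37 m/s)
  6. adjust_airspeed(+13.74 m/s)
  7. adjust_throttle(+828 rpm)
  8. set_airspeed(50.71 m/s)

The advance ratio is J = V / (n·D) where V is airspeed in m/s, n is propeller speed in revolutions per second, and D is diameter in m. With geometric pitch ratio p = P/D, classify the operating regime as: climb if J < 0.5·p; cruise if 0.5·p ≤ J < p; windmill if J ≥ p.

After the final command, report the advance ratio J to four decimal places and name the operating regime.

J = 0.4583, regime = climb

set_propeller: D = 2.414 m, P = 3.044 m (p = P/D = 1.260978); state ← (V=0, rpm=0)
set_airspeed(6.24): V ← 6.24 m/s
set_airspeed(18.78): V ← 18.78 m/s
throttle_to(1922): rpm ← 1922
set_airspeed(38.37): V ← 38.37 m/s
adjust_airspeed(+13.74): V ← 38.37 +13.74 = 52.11 m/s
adjust_throttle(+828): rpm ← 1922 +828 = 2750
set_airspeed(50.71): V ← 50.71 m/s
final state: V = 50.71 m/s, rpm = 2750 → n = rpm/60 = 45.833333 rev/s
J = V / (n·D) = 50.71 / (45.833333 × 2.414) = 0.458326
regime bands: climb J<0.6305 | cruise [0.6305, 1.2610) | windmill J≥1.2610
J = 0.4583 → climb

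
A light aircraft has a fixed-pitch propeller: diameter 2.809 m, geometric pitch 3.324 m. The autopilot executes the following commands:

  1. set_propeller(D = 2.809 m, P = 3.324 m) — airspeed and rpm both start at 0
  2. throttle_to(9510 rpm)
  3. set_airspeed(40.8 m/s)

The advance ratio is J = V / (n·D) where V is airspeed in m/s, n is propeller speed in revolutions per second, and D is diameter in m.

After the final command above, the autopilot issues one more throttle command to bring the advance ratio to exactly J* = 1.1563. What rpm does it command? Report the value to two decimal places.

set_propeller: D = 2.809 m, P = 3.324 m (p = P/D = 1.183339); state ← (V=0, rpm=0)
throttle_to(9510): rpm ← 9510
set_airspeed(40.8): V ← 40.8 m/s
final state: V = 40.8 m/s, rpm = 9510 → n = rpm/60 = 158.500000 rev/s
target J* = 1.1563; solve J* = V/(n·D) for n: n = V/(J*·D) = 40.8/(1.1563 × 2.809) = 12.561396 rev/s
rpm = 60·n = 753.683745

rpm = 753.68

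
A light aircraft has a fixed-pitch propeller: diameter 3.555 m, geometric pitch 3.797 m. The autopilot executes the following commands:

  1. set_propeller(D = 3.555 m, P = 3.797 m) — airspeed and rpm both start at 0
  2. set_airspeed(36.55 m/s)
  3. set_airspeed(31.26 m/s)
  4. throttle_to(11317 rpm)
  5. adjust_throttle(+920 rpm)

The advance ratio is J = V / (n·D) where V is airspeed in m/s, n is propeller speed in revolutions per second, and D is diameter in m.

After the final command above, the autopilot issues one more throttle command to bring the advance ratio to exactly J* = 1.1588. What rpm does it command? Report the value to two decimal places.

set_propeller: D = 3.555 m, P = 3.797 m (p = P/D = 1.068073); state ← (V=0, rpm=0)
set_airspeed(36.55): V ← 36.55 m/s
set_airspeed(31.26): V ← 31.26 m/s
throttle_to(11317): rpm ← 11317
adjust_throttle(+920): rpm ← 11317 +920 = 12237
final state: V = 31.26 m/s, rpm = 12237 → n = rpm/60 = 203.950000 rev/s
target J* = 1.1588; solve J* = V/(n·D) for n: n = V/(J*·D) = 31.26/(1.1588 × 3.555) = 7.588237 rev/s
rpm = 60·n = 455.294215

rpm = 455.29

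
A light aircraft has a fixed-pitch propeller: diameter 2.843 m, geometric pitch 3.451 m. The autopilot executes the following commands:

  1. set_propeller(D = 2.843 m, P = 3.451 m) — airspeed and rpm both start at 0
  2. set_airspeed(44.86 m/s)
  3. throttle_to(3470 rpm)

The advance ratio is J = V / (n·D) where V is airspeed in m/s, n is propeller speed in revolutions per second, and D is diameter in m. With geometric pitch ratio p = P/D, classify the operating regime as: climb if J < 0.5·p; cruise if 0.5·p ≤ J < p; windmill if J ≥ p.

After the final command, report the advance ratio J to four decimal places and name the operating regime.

J = 0.2728, regime = climb

set_propeller: D = 2.843 m, P = 3.451 m (p = P/D = 1.213859); state ← (V=0, rpm=0)
set_airspeed(44.86): V ← 44.86 m/s
throttle_to(3470): rpm ← 3470
final state: V = 44.86 m/s, rpm = 3470 → n = rpm/60 = 57.833333 rev/s
J = V / (n·D) = 44.86 / (57.833333 × 2.843) = 0.272838
regime bands: climb J<0.6069 | cruise [0.6069, 1.2139) | windmill J≥1.2139
J = 0.2728 → climb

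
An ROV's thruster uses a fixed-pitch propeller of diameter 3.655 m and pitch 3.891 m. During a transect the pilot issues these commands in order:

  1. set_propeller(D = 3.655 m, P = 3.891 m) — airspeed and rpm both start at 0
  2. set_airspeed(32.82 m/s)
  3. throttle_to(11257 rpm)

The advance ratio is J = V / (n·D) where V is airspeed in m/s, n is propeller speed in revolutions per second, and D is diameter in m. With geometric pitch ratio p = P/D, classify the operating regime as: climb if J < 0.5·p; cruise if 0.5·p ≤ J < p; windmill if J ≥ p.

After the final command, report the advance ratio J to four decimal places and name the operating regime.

set_propeller: D = 3.655 m, P = 3.891 m (p = P/D = 1.064569); state ← (V=0, rpm=0)
set_airspeed(32.82): V ← 32.82 m/s
throttle_to(11257): rpm ← 11257
final state: V = 32.82 m/s, rpm = 11257 → n = rpm/60 = 187.616667 rev/s
J = V / (n·D) = 32.82 / (187.616667 × 3.655) = 0.047861
regime bands: climb J<0.5323 | cruise [0.5323, 1.0646) | windmill J≥1.0646
J = 0.0479 → climb

J = 0.0479, regime = climb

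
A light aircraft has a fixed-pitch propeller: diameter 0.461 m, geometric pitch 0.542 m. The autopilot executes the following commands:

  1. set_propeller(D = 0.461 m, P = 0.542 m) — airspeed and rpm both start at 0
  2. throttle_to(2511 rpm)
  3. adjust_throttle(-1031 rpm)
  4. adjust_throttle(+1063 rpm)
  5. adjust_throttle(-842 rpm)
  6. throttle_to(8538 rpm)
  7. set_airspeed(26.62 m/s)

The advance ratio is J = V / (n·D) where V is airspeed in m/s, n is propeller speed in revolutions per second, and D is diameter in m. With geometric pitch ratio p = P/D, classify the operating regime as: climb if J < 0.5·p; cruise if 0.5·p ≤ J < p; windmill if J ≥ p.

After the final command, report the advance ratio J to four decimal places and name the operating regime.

J = 0.4058, regime = climb

set_propeller: D = 0.461 m, P = 0.542 m (p = P/D = 1.175705); state ← (V=0, rpm=0)
throttle_to(2511): rpm ← 2511
adjust_throttle(-1031): rpm ← 2511 -1031 = 1480
adjust_throttle(+1063): rpm ← 1480 +1063 = 2543
adjust_throttle(-842): rpm ← 2543 -842 = 1701
throttle_to(8538): rpm ← 8538
set_airspeed(26.62): V ← 26.62 m/s
final state: V = 26.62 m/s, rpm = 8538 → n = rpm/60 = 142.300000 rev/s
J = V / (n·D) = 26.62 / (142.300000 × 0.461) = 0.405791
regime bands: climb J<0.5879 | cruise [0.5879, 1.1757) | windmill J≥1.1757
J = 0.4058 → climb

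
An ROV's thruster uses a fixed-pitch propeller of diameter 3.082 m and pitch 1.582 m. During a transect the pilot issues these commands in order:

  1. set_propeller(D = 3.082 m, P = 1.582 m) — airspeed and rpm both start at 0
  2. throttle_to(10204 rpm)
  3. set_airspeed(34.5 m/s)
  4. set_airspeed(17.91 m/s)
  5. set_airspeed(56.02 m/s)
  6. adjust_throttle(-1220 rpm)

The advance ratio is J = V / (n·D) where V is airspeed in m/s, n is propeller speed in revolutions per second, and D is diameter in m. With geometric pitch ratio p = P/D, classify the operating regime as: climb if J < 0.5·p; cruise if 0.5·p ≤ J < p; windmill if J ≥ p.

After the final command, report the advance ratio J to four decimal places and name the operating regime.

J = 0.1214, regime = climb

set_propeller: D = 3.082 m, P = 1.582 m (p = P/D = 0.513303); state ← (V=0, rpm=0)
throttle_to(10204): rpm ← 10204
set_airspeed(34.5): V ← 34.5 m/s
set_airspeed(17.91): V ← 17.91 m/s
set_airspeed(56.02): V ← 56.02 m/s
adjust_throttle(-1220): rpm ← 10204 -1220 = 8984
final state: V = 56.02 m/s, rpm = 8984 → n = rpm/60 = 149.733333 rev/s
J = V / (n·D) = 56.02 / (149.733333 × 3.082) = 0.121393
regime bands: climb J<0.2567 | cruise [0.2567, 0.5133) | windmill J≥0.5133
J = 0.1214 → climb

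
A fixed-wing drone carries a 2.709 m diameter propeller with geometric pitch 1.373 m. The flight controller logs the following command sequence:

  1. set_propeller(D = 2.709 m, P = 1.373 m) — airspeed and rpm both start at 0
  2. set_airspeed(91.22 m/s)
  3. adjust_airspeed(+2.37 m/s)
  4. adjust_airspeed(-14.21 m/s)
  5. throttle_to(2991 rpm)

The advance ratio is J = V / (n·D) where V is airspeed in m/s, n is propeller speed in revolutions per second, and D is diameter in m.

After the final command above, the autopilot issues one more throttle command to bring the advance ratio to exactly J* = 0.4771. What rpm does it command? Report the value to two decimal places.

rpm = 3685.05

set_propeller: D = 2.709 m, P = 1.373 m (p = P/D = 0.506829); state ← (V=0, rpm=0)
set_airspeed(91.22): V ← 91.22 m/s
adjust_airspeed(+2.37): V ← 91.22 +2.37 = 93.59 m/s
adjust_airspeed(-14.21): V ← 93.59 -14.21 = 79.38 m/s
throttle_to(2991): rpm ← 2991
final state: V = 79.38 m/s, rpm = 2991 → n = rpm/60 = 49.850000 rev/s
target J* = 0.4771; solve J* = V/(n·D) for n: n = V/(J*·D) = 79.38/(0.4771 × 2.709) = 61.417576 rev/s
rpm = 60·n = 3685.054569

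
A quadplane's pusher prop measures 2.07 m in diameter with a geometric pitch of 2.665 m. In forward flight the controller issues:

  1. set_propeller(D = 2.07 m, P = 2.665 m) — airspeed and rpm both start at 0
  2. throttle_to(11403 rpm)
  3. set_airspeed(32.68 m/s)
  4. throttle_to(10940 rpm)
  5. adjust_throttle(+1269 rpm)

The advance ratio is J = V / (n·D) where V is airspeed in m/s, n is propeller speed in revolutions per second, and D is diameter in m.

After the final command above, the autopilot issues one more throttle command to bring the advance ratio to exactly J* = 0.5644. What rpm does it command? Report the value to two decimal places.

set_propeller: D = 2.07 m, P = 2.665 m (p = P/D = 1.287440); state ← (V=0, rpm=0)
throttle_to(11403): rpm ← 11403
set_airspeed(32.68): V ← 32.68 m/s
throttle_to(10940): rpm ← 10940
adjust_throttle(+1269): rpm ← 10940 +1269 = 12209
final state: V = 32.68 m/s, rpm = 12209 → n = rpm/60 = 203.483333 rev/s
target J* = 0.5644; solve J* = V/(n·D) for n: n = V/(J*·D) = 32.68/(0.5644 × 2.07) = 27.972076 rev/s
rpm = 60·n = 1678.324551

rpm = 1678.32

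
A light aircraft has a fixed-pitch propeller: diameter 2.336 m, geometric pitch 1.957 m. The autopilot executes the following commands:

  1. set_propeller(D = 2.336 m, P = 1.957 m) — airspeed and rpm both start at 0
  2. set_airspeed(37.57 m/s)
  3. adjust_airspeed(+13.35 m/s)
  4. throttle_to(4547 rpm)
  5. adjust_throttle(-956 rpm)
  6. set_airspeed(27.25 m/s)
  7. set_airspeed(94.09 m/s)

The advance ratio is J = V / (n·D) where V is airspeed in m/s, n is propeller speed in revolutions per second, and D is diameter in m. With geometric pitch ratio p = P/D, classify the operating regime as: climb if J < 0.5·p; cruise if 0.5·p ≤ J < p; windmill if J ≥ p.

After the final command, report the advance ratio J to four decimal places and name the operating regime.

J = 0.6730, regime = cruise

set_propeller: D = 2.336 m, P = 1.957 m (p = P/D = 0.837757); state ← (V=0, rpm=0)
set_airspeed(37.57): V ← 37.57 m/s
adjust_airspeed(+13.35): V ← 37.57 +13.35 = 50.92 m/s
throttle_to(4547): rpm ← 4547
adjust_throttle(-956): rpm ← 4547 -956 = 3591
set_airspeed(27.25): V ← 27.25 m/s
set_airspeed(94.09): V ← 94.09 m/s
final state: V = 94.09 m/s, rpm = 3591 → n = rpm/60 = 59.850000 rev/s
J = V / (n·D) = 94.09 / (59.850000 × 2.336) = 0.672987
regime bands: climb J<0.4189 | cruise [0.4189, 0.8378) | windmill J≥0.8378
J = 0.6730 → cruise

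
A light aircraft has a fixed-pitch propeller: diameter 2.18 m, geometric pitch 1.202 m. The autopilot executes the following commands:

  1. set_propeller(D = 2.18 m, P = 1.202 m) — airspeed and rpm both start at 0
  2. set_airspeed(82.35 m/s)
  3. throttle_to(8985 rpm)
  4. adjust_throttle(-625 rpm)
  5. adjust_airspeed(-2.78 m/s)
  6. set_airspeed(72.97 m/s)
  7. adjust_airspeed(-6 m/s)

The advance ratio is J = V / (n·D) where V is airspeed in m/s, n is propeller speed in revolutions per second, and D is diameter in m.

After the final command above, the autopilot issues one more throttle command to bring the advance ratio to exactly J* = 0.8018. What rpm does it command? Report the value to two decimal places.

rpm = 2298.84

set_propeller: D = 2.18 m, P = 1.202 m (p = P/D = 0.551376); state ← (V=0, rpm=0)
set_airspeed(82.35): V ← 82.35 m/s
throttle_to(8985): rpm ← 8985
adjust_throttle(-625): rpm ← 8985 -625 = 8360
adjust_airspeed(-2.78): V ← 82.35 -2.78 = 79.57 m/s
set_airspeed(72.97): V ← 72.97 m/s
adjust_airspeed(-6): V ← 72.97 -6 = 66.97 m/s
final state: V = 66.97 m/s, rpm = 8360 → n = rpm/60 = 139.333333 rev/s
target J* = 0.8018; solve J* = V/(n·D) for n: n = V/(J*·D) = 66.97/(0.8018 × 2.18) = 38.314023 rev/s
rpm = 60·n = 2298.841368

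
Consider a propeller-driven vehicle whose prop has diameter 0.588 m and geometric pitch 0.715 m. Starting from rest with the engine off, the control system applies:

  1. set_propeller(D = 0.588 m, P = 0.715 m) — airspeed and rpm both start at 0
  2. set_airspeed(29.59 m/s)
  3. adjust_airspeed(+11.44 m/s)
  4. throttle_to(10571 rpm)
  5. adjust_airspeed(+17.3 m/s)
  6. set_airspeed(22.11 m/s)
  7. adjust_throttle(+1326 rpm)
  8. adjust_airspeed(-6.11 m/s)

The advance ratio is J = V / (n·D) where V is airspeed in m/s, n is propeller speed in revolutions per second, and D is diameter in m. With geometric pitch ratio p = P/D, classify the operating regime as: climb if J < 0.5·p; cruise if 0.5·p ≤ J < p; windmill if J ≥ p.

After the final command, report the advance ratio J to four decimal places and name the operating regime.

set_propeller: D = 0.588 m, P = 0.715 m (p = P/D = 1.215986); state ← (V=0, rpm=0)
set_airspeed(29.59): V ← 29.59 m/s
adjust_airspeed(+11.44): V ← 29.59 +11.44 = 41.03 m/s
throttle_to(10571): rpm ← 10571
adjust_airspeed(+17.3): V ← 41.03 +17.3 = 58.33 m/s
set_airspeed(22.11): V ← 22.11 m/s
adjust_throttle(+1326): rpm ← 10571 +1326 = 11897
adjust_airspeed(-6.11): V ← 22.11 -6.11 = 16 m/s
final state: V = 16 m/s, rpm = 11897 → n = rpm/60 = 198.283333 rev/s
J = V / (n·D) = 16 / (198.283333 × 0.588) = 0.137232
regime bands: climb J<0.6080 | cruise [0.6080, 1.2160) | windmill J≥1.2160
J = 0.1372 → climb

J = 0.1372, regime = climb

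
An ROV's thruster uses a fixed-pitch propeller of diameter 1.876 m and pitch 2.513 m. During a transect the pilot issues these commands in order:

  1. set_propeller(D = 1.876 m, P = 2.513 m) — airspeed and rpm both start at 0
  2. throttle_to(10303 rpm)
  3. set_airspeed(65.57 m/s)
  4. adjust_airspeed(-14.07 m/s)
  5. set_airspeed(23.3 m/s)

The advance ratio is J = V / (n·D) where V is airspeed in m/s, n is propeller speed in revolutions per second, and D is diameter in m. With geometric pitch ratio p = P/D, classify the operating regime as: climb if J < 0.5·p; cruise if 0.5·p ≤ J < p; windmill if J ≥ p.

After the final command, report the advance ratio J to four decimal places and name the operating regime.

J = 0.0723, regime = climb

set_propeller: D = 1.876 m, P = 2.513 m (p = P/D = 1.339552); state ← (V=0, rpm=0)
throttle_to(10303): rpm ← 10303
set_airspeed(65.57): V ← 65.57 m/s
adjust_airspeed(-14.07): V ← 65.57 -14.07 = 51.5 m/s
set_airspeed(23.3): V ← 23.3 m/s
final state: V = 23.3 m/s, rpm = 10303 → n = rpm/60 = 171.716667 rev/s
J = V / (n·D) = 23.3 / (171.716667 × 1.876) = 0.072329
regime bands: climb J<0.6698 | cruise [0.6698, 1.3396) | windmill J≥1.3396
J = 0.0723 → climb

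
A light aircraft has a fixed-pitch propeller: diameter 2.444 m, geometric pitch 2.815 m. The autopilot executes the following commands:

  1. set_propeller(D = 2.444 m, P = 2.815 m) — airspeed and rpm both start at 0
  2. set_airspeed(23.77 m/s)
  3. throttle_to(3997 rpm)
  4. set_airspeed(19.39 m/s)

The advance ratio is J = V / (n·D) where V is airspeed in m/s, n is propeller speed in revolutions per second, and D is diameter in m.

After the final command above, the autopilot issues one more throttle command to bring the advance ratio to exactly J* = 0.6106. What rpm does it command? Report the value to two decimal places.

set_propeller: D = 2.444 m, P = 2.815 m (p = P/D = 1.151800); state ← (V=0, rpm=0)
set_airspeed(23.77): V ← 23.77 m/s
throttle_to(3997): rpm ← 3997
set_airspeed(19.39): V ← 19.39 m/s
final state: V = 19.39 m/s, rpm = 3997 → n = rpm/60 = 66.616667 rev/s
target J* = 0.6106; solve J* = V/(n·D) for n: n = V/(J*·D) = 19.39/(0.6106 × 2.444) = 12.993310 rev/s
rpm = 60·n = 779.598613

rpm = 779.60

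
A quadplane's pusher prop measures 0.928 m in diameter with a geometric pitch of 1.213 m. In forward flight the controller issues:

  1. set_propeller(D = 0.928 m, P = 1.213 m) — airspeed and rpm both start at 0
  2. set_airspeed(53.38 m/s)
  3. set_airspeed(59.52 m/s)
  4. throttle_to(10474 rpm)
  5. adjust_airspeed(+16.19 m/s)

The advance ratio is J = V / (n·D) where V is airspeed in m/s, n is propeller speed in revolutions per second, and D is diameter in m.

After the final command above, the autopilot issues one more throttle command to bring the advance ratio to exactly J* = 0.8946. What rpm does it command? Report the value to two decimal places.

set_propeller: D = 0.928 m, P = 1.213 m (p = P/D = 1.307112); state ← (V=0, rpm=0)
set_airspeed(53.38): V ← 53.38 m/s
set_airspeed(59.52): V ← 59.52 m/s
throttle_to(10474): rpm ← 10474
adjust_airspeed(+16.19): V ← 59.52 +16.19 = 75.71 m/s
final state: V = 75.71 m/s, rpm = 10474 → n = rpm/60 = 174.566667 rev/s
target J* = 0.8946; solve J* = V/(n·D) for n: n = V/(J*·D) = 75.71/(0.8946 × 0.928) = 91.196123 rev/s
rpm = 60·n = 5471.767386

rpm = 5471.77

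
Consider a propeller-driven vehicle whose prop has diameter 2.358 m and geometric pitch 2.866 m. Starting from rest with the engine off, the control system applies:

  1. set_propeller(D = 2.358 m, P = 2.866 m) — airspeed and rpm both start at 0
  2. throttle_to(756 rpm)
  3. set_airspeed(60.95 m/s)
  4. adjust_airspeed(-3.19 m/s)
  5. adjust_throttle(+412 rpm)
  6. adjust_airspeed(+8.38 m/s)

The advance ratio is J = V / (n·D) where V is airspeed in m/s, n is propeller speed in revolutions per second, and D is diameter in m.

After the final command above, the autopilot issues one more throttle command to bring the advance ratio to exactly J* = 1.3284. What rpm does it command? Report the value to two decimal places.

set_propeller: D = 2.358 m, P = 2.866 m (p = P/D = 1.215437); state ← (V=0, rpm=0)
throttle_to(756): rpm ← 756
set_airspeed(60.95): V ← 60.95 m/s
adjust_airspeed(-3.19): V ← 60.95 -3.19 = 57.76 m/s
adjust_throttle(+412): rpm ← 756 +412 = 1168
adjust_airspeed(+8.38): V ← 57.76 +8.38 = 66.14 m/s
final state: V = 66.14 m/s, rpm = 1168 → n = rpm/60 = 19.466667 rev/s
target J* = 1.3284; solve J* = V/(n·D) for n: n = V/(J*·D) = 66.14/(1.3284 × 2.358) = 21.115021 rev/s
rpm = 60·n = 1266.901275

rpm = 1266.90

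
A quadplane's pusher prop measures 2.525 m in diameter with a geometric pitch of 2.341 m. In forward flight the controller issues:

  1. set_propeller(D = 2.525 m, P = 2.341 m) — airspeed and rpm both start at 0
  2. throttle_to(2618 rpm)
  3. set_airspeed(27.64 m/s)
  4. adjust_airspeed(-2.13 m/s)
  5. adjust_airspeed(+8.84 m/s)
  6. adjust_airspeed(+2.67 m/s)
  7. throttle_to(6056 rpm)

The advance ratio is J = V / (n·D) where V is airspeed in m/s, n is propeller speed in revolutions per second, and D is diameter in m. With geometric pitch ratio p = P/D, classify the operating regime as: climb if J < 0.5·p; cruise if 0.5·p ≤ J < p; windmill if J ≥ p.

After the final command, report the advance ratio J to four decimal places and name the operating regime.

set_propeller: D = 2.525 m, P = 2.341 m (p = P/D = 0.927129); state ← (V=0, rpm=0)
throttle_to(2618): rpm ← 2618
set_airspeed(27.64): V ← 27.64 m/s
adjust_airspeed(-2.13): V ← 27.64 -2.13 = 25.51 m/s
adjust_airspeed(+8.84): V ← 25.51 +8.84 = 34.35 m/s
adjust_airspeed(+2.67): V ← 34.35 +2.67 = 37.02 m/s
throttle_to(6056): rpm ← 6056
final state: V = 37.02 m/s, rpm = 6056 → n = rpm/60 = 100.933333 rev/s
J = V / (n·D) = 37.02 / (100.933333 × 2.525) = 0.145258
regime bands: climb J<0.4636 | cruise [0.4636, 0.9271) | windmill J≥0.9271
J = 0.1453 → climb

J = 0.1453, regime = climb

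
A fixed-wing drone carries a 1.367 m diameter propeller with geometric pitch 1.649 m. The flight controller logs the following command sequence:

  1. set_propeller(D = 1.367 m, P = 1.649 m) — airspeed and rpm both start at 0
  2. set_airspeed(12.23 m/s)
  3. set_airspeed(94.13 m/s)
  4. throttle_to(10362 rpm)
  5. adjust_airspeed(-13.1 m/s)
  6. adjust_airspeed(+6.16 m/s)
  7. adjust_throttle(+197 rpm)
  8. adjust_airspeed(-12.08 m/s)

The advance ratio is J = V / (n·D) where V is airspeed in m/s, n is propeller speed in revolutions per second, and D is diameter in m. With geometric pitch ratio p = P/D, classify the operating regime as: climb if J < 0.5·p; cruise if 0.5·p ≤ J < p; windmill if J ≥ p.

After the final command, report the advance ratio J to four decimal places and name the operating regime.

set_propeller: D = 1.367 m, P = 1.649 m (p = P/D = 1.206291); state ← (V=0, rpm=0)
set_airspeed(12.23): V ← 12.23 m/s
set_airspeed(94.13): V ← 94.13 m/s
throttle_to(10362): rpm ← 10362
adjust_airspeed(-13.1): V ← 94.13 -13.1 = 81.03 m/s
adjust_airspeed(+6.16): V ← 81.03 +6.16 = 87.19 m/s
adjust_throttle(+197): rpm ← 10362 +197 = 10559
adjust_airspeed(-12.08): V ← 87.19 -12.08 = 75.11 m/s
final state: V = 75.11 m/s, rpm = 10559 → n = rpm/60 = 175.983333 rev/s
J = V / (n·D) = 75.11 / (175.983333 × 1.367) = 0.312218
regime bands: climb J<0.6031 | cruise [0.6031, 1.2063) | windmill J≥1.2063
J = 0.3122 → climb

J = 0.3122, regime = climb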